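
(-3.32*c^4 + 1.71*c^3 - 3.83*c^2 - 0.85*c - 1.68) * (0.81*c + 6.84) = -2.6892*c^5 - 21.3237*c^4 + 8.5941*c^3 - 26.8857*c^2 - 7.1748*c - 11.4912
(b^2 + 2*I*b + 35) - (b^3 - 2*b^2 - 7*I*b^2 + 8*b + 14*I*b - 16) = -b^3 + 3*b^2 + 7*I*b^2 - 8*b - 12*I*b + 51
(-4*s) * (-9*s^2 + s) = 36*s^3 - 4*s^2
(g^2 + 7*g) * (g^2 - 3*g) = g^4 + 4*g^3 - 21*g^2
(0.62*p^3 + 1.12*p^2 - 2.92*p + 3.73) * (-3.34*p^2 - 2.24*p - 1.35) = -2.0708*p^5 - 5.1296*p^4 + 6.407*p^3 - 7.4294*p^2 - 4.4132*p - 5.0355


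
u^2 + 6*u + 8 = (u + 2)*(u + 4)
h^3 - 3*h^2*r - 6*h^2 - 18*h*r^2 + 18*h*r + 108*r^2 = (h - 6)*(h - 6*r)*(h + 3*r)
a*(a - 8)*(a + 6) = a^3 - 2*a^2 - 48*a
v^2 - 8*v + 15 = (v - 5)*(v - 3)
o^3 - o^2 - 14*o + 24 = (o - 3)*(o - 2)*(o + 4)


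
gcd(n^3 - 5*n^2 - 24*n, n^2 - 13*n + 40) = n - 8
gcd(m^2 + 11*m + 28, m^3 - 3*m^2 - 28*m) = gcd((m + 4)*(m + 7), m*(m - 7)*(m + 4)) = m + 4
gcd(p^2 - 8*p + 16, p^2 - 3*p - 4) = p - 4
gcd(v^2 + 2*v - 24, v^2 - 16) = v - 4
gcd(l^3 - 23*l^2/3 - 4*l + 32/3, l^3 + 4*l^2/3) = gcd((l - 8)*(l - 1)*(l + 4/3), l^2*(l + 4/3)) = l + 4/3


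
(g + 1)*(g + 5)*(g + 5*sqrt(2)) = g^3 + 6*g^2 + 5*sqrt(2)*g^2 + 5*g + 30*sqrt(2)*g + 25*sqrt(2)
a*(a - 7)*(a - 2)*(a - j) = a^4 - a^3*j - 9*a^3 + 9*a^2*j + 14*a^2 - 14*a*j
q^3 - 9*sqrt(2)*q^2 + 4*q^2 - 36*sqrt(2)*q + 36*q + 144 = (q + 4)*(q - 6*sqrt(2))*(q - 3*sqrt(2))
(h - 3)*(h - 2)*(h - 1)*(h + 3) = h^4 - 3*h^3 - 7*h^2 + 27*h - 18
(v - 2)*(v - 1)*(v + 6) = v^3 + 3*v^2 - 16*v + 12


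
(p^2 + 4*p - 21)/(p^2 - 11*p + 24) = (p + 7)/(p - 8)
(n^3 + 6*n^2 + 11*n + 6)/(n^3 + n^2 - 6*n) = (n^2 + 3*n + 2)/(n*(n - 2))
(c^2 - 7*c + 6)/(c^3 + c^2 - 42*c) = (c - 1)/(c*(c + 7))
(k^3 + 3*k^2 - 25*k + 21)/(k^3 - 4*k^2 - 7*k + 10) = (k^2 + 4*k - 21)/(k^2 - 3*k - 10)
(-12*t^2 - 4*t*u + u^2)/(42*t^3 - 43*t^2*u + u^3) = (-2*t - u)/(7*t^2 - 6*t*u - u^2)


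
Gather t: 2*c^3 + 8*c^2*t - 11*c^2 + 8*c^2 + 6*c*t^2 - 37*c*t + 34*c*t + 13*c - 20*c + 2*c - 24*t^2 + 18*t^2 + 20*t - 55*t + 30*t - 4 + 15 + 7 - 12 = 2*c^3 - 3*c^2 - 5*c + t^2*(6*c - 6) + t*(8*c^2 - 3*c - 5) + 6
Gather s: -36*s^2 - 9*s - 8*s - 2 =-36*s^2 - 17*s - 2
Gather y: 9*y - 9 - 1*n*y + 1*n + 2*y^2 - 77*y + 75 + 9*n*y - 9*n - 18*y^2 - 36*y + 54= -8*n - 16*y^2 + y*(8*n - 104) + 120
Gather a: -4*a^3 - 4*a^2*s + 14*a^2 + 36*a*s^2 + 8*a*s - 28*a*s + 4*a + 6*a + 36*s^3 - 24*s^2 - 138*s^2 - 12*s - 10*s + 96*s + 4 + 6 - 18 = -4*a^3 + a^2*(14 - 4*s) + a*(36*s^2 - 20*s + 10) + 36*s^3 - 162*s^2 + 74*s - 8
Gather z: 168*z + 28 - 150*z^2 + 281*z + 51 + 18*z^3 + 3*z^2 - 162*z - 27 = 18*z^3 - 147*z^2 + 287*z + 52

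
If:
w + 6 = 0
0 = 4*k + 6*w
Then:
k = 9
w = -6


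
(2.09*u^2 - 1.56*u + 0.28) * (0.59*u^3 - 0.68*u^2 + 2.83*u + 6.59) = 1.2331*u^5 - 2.3416*u^4 + 7.1407*u^3 + 9.1679*u^2 - 9.488*u + 1.8452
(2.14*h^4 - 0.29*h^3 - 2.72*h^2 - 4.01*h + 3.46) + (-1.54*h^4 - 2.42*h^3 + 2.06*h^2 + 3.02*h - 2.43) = 0.6*h^4 - 2.71*h^3 - 0.66*h^2 - 0.99*h + 1.03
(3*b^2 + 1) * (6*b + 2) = 18*b^3 + 6*b^2 + 6*b + 2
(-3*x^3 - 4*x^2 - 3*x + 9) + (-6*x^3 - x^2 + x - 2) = -9*x^3 - 5*x^2 - 2*x + 7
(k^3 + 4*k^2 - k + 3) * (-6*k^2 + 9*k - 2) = -6*k^5 - 15*k^4 + 40*k^3 - 35*k^2 + 29*k - 6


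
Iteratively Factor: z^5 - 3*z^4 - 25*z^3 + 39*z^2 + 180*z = (z + 3)*(z^4 - 6*z^3 - 7*z^2 + 60*z) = (z - 4)*(z + 3)*(z^3 - 2*z^2 - 15*z) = z*(z - 4)*(z + 3)*(z^2 - 2*z - 15) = z*(z - 4)*(z + 3)^2*(z - 5)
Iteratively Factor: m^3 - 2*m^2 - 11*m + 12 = (m + 3)*(m^2 - 5*m + 4) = (m - 1)*(m + 3)*(m - 4)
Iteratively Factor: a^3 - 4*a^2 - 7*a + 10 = (a - 5)*(a^2 + a - 2) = (a - 5)*(a - 1)*(a + 2)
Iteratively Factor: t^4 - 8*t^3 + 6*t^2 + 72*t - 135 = (t + 3)*(t^3 - 11*t^2 + 39*t - 45) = (t - 5)*(t + 3)*(t^2 - 6*t + 9) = (t - 5)*(t - 3)*(t + 3)*(t - 3)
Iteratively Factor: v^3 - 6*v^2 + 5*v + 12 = (v - 4)*(v^2 - 2*v - 3) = (v - 4)*(v + 1)*(v - 3)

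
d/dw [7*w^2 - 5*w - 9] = 14*w - 5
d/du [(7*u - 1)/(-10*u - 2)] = -6/(25*u^2 + 10*u + 1)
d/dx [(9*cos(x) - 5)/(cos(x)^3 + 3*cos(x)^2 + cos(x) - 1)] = (18*cos(x)^3 + 12*cos(x)^2 - 30*cos(x) + 4)*sin(x)/(cos(x)^3 + 3*cos(x)^2 + cos(x) - 1)^2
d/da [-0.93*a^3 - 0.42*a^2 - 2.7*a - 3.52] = -2.79*a^2 - 0.84*a - 2.7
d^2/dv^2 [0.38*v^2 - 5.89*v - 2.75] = 0.760000000000000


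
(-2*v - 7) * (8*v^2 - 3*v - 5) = -16*v^3 - 50*v^2 + 31*v + 35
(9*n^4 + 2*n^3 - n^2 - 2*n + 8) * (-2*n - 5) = -18*n^5 - 49*n^4 - 8*n^3 + 9*n^2 - 6*n - 40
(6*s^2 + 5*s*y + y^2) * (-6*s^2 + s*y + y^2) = -36*s^4 - 24*s^3*y + 5*s^2*y^2 + 6*s*y^3 + y^4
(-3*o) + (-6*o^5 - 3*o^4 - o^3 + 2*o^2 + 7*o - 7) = -6*o^5 - 3*o^4 - o^3 + 2*o^2 + 4*o - 7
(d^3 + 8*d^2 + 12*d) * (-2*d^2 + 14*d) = -2*d^5 - 2*d^4 + 88*d^3 + 168*d^2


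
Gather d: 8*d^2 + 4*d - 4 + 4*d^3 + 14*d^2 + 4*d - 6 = 4*d^3 + 22*d^2 + 8*d - 10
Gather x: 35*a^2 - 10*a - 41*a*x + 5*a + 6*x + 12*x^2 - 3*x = 35*a^2 - 5*a + 12*x^2 + x*(3 - 41*a)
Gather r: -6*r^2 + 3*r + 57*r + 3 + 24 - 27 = -6*r^2 + 60*r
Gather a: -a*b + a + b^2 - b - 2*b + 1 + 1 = a*(1 - b) + b^2 - 3*b + 2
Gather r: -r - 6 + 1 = -r - 5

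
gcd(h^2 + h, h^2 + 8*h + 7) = h + 1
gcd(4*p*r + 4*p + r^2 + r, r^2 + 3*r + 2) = r + 1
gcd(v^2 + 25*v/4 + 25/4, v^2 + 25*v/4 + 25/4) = v^2 + 25*v/4 + 25/4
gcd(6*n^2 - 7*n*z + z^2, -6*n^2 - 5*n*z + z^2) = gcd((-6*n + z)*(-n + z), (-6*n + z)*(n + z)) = -6*n + z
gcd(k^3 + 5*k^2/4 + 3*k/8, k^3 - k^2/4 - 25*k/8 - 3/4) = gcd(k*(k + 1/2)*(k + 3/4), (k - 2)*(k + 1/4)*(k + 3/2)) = 1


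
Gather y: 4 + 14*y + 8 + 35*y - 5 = 49*y + 7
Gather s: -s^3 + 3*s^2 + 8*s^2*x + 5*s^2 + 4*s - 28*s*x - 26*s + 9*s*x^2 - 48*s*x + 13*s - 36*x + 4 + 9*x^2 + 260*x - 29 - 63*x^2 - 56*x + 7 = -s^3 + s^2*(8*x + 8) + s*(9*x^2 - 76*x - 9) - 54*x^2 + 168*x - 18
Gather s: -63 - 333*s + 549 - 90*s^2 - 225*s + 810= -90*s^2 - 558*s + 1296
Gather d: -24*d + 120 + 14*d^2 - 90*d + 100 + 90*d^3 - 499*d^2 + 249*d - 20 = 90*d^3 - 485*d^2 + 135*d + 200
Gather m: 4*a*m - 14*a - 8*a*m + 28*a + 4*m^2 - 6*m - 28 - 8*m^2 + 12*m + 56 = 14*a - 4*m^2 + m*(6 - 4*a) + 28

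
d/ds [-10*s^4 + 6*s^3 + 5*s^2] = 2*s*(-20*s^2 + 9*s + 5)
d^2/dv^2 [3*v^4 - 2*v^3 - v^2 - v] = 36*v^2 - 12*v - 2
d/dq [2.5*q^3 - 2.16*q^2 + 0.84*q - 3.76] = 7.5*q^2 - 4.32*q + 0.84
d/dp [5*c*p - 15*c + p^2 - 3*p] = 5*c + 2*p - 3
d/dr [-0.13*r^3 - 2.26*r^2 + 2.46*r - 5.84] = -0.39*r^2 - 4.52*r + 2.46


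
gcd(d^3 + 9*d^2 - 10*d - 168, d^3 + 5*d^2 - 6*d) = d + 6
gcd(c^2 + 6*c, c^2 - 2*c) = c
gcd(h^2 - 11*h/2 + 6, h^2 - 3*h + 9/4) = h - 3/2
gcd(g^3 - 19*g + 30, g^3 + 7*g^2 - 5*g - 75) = g^2 + 2*g - 15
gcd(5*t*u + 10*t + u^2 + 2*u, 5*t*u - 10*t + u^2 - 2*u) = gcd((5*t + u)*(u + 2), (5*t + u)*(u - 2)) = 5*t + u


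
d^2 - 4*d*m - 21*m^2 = (d - 7*m)*(d + 3*m)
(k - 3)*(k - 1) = k^2 - 4*k + 3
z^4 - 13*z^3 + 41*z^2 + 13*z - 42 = (z - 7)*(z - 6)*(z - 1)*(z + 1)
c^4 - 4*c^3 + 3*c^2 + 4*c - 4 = (c - 2)^2*(c - 1)*(c + 1)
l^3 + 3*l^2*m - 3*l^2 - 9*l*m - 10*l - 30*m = (l - 5)*(l + 2)*(l + 3*m)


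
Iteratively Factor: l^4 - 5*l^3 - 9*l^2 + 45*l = (l + 3)*(l^3 - 8*l^2 + 15*l) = l*(l + 3)*(l^2 - 8*l + 15) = l*(l - 5)*(l + 3)*(l - 3)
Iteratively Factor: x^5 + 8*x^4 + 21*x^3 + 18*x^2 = (x + 2)*(x^4 + 6*x^3 + 9*x^2) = (x + 2)*(x + 3)*(x^3 + 3*x^2) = (x + 2)*(x + 3)^2*(x^2) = x*(x + 2)*(x + 3)^2*(x)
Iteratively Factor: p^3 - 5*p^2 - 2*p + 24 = (p + 2)*(p^2 - 7*p + 12) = (p - 3)*(p + 2)*(p - 4)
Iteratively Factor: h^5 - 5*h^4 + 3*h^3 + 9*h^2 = (h - 3)*(h^4 - 2*h^3 - 3*h^2) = h*(h - 3)*(h^3 - 2*h^2 - 3*h) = h*(h - 3)^2*(h^2 + h) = h*(h - 3)^2*(h + 1)*(h)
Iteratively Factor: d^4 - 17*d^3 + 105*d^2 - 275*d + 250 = (d - 5)*(d^3 - 12*d^2 + 45*d - 50) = (d - 5)*(d - 2)*(d^2 - 10*d + 25) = (d - 5)^2*(d - 2)*(d - 5)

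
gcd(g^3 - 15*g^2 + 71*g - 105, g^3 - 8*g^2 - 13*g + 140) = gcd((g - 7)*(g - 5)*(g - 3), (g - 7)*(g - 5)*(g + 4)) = g^2 - 12*g + 35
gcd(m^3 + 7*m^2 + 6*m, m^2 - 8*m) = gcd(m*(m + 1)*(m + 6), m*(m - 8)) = m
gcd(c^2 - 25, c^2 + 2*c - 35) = c - 5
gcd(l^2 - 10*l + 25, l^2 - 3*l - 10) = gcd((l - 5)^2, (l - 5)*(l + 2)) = l - 5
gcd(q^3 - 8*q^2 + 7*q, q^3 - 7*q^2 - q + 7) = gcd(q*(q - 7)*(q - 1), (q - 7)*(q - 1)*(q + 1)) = q^2 - 8*q + 7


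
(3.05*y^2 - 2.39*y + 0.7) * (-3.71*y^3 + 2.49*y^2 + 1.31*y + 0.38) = -11.3155*y^5 + 16.4614*y^4 - 4.5526*y^3 - 0.2289*y^2 + 0.00879999999999992*y + 0.266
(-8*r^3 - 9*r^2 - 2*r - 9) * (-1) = 8*r^3 + 9*r^2 + 2*r + 9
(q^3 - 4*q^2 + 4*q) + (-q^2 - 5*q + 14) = q^3 - 5*q^2 - q + 14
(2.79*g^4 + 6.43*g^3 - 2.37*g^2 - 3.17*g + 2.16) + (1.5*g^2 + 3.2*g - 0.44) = 2.79*g^4 + 6.43*g^3 - 0.87*g^2 + 0.0300000000000002*g + 1.72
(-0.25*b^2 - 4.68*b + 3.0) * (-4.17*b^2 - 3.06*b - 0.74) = 1.0425*b^4 + 20.2806*b^3 + 1.9958*b^2 - 5.7168*b - 2.22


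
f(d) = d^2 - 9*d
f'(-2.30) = -13.60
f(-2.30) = 25.99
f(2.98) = -17.94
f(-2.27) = 25.58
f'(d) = 2*d - 9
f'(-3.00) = -15.00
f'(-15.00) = -39.00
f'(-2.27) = -13.54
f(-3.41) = 42.32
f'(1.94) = -5.12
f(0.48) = -4.09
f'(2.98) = -3.04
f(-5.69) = 83.59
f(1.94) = -13.70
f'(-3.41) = -15.82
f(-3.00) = 36.00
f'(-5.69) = -20.38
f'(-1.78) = -12.56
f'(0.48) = -8.04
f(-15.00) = 360.00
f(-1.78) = 19.19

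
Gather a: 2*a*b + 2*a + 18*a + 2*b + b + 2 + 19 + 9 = a*(2*b + 20) + 3*b + 30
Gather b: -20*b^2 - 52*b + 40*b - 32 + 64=-20*b^2 - 12*b + 32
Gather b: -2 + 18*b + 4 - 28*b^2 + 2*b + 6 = -28*b^2 + 20*b + 8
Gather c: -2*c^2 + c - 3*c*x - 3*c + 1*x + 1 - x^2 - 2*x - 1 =-2*c^2 + c*(-3*x - 2) - x^2 - x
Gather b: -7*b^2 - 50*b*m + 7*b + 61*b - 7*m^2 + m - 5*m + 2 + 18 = -7*b^2 + b*(68 - 50*m) - 7*m^2 - 4*m + 20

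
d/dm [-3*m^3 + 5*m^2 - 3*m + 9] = -9*m^2 + 10*m - 3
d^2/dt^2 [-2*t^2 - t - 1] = -4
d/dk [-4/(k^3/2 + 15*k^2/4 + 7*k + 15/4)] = 32*(3*k^2 + 15*k + 14)/(2*k^3 + 15*k^2 + 28*k + 15)^2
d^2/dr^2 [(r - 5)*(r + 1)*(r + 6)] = 6*r + 4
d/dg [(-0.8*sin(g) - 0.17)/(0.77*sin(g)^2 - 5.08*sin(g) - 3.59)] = (0.616*sin(g)^2 + 0.2618*sin(g) + 2.0084)*cos(g)/(0.5929*sin(g)^4 - 7.8232*sin(g)^3 + 20.2778*sin(g)^2 + 36.4744*sin(g) + 12.8881)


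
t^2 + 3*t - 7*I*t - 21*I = (t + 3)*(t - 7*I)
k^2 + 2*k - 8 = (k - 2)*(k + 4)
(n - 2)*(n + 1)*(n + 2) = n^3 + n^2 - 4*n - 4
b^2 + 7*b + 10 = (b + 2)*(b + 5)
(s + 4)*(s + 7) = s^2 + 11*s + 28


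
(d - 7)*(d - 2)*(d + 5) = d^3 - 4*d^2 - 31*d + 70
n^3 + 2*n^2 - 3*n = n*(n - 1)*(n + 3)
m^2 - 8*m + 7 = (m - 7)*(m - 1)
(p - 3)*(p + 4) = p^2 + p - 12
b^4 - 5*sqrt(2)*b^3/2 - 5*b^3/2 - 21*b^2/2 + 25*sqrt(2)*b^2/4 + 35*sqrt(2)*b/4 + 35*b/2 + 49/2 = (b - 7/2)*(b + 1)*(b - 7*sqrt(2)/2)*(b + sqrt(2))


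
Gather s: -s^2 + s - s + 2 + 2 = 4 - s^2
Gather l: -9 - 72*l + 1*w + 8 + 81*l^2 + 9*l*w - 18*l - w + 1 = 81*l^2 + l*(9*w - 90)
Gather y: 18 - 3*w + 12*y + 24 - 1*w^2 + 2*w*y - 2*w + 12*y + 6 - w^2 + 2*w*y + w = -2*w^2 - 4*w + y*(4*w + 24) + 48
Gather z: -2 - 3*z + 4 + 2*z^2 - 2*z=2*z^2 - 5*z + 2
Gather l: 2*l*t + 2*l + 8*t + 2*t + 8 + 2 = l*(2*t + 2) + 10*t + 10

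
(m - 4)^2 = m^2 - 8*m + 16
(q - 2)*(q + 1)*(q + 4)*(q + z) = q^4 + q^3*z + 3*q^3 + 3*q^2*z - 6*q^2 - 6*q*z - 8*q - 8*z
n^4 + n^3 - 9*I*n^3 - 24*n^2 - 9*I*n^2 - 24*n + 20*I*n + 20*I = (n + 1)*(n - 5*I)*(n - 2*I)^2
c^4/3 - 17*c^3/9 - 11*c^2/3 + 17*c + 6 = (c/3 + 1)*(c - 6)*(c - 3)*(c + 1/3)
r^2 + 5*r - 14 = (r - 2)*(r + 7)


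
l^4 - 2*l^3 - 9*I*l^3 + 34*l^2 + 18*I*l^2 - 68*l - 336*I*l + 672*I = (l - 2)*(l - 8*I)*(l - 7*I)*(l + 6*I)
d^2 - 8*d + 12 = (d - 6)*(d - 2)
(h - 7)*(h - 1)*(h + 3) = h^3 - 5*h^2 - 17*h + 21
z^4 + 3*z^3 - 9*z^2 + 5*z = z*(z - 1)^2*(z + 5)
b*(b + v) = b^2 + b*v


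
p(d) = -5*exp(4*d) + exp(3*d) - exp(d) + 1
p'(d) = -20*exp(4*d) + 3*exp(3*d) - exp(d)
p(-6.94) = 1.00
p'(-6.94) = -0.00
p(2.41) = -75466.63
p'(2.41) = -303217.34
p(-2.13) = 0.88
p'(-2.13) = -0.12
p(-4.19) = 0.98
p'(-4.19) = -0.02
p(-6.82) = 1.00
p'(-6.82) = -0.00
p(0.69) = -72.07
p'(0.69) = -294.22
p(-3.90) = 0.98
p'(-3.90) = -0.02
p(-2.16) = 0.89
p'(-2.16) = -0.11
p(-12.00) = 1.00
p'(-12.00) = 0.00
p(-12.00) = 1.00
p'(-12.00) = 0.00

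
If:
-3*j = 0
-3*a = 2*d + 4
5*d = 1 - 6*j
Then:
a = -22/15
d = 1/5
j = 0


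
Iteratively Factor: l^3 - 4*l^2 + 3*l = (l)*(l^2 - 4*l + 3) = l*(l - 1)*(l - 3)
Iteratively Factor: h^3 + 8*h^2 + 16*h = (h + 4)*(h^2 + 4*h) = (h + 4)^2*(h)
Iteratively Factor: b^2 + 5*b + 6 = (b + 2)*(b + 3)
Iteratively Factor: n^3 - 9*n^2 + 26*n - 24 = (n - 2)*(n^2 - 7*n + 12) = (n - 4)*(n - 2)*(n - 3)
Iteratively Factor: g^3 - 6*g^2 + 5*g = (g)*(g^2 - 6*g + 5) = g*(g - 1)*(g - 5)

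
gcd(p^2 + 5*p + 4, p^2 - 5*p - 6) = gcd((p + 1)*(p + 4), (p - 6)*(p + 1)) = p + 1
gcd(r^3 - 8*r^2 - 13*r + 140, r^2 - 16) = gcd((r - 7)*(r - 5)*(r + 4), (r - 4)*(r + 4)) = r + 4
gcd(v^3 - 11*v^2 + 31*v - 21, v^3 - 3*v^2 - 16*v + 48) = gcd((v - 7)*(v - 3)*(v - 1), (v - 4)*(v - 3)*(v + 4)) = v - 3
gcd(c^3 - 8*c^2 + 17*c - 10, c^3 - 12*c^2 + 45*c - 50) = c^2 - 7*c + 10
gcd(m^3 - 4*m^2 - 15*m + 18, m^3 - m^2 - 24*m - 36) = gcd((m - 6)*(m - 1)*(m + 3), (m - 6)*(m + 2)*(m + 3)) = m^2 - 3*m - 18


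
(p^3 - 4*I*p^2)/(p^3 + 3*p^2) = (p - 4*I)/(p + 3)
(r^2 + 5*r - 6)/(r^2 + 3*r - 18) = (r - 1)/(r - 3)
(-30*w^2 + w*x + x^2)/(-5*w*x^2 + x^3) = (6*w + x)/x^2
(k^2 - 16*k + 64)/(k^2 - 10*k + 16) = (k - 8)/(k - 2)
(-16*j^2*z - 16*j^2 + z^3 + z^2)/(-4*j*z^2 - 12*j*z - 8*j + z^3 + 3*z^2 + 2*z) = (4*j + z)/(z + 2)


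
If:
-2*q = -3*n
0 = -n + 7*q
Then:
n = 0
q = 0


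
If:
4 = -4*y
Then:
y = -1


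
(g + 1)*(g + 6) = g^2 + 7*g + 6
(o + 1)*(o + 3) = o^2 + 4*o + 3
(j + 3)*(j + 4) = j^2 + 7*j + 12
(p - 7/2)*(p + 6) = p^2 + 5*p/2 - 21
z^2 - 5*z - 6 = (z - 6)*(z + 1)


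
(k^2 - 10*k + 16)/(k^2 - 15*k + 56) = (k - 2)/(k - 7)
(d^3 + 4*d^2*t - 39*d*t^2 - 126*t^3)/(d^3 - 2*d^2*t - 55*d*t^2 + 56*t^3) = (d^2 - 3*d*t - 18*t^2)/(d^2 - 9*d*t + 8*t^2)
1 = 1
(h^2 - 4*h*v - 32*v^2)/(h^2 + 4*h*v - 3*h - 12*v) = (h - 8*v)/(h - 3)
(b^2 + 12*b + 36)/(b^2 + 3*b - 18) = (b + 6)/(b - 3)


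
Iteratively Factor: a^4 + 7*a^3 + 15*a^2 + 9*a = (a)*(a^3 + 7*a^2 + 15*a + 9) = a*(a + 3)*(a^2 + 4*a + 3) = a*(a + 1)*(a + 3)*(a + 3)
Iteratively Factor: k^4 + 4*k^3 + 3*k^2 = (k)*(k^3 + 4*k^2 + 3*k) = k^2*(k^2 + 4*k + 3) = k^2*(k + 3)*(k + 1)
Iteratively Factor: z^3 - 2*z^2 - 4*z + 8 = (z - 2)*(z^2 - 4) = (z - 2)^2*(z + 2)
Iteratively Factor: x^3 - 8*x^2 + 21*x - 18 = (x - 3)*(x^2 - 5*x + 6) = (x - 3)^2*(x - 2)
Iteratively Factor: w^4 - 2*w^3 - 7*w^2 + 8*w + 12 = (w - 2)*(w^3 - 7*w - 6) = (w - 3)*(w - 2)*(w^2 + 3*w + 2) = (w - 3)*(w - 2)*(w + 2)*(w + 1)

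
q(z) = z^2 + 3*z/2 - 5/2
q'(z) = 2*z + 3/2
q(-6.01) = 24.61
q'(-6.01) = -10.52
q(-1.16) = -2.89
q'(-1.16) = -0.82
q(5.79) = 39.71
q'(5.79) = 13.08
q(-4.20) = 8.84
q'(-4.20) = -6.90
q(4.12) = 20.65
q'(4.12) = 9.74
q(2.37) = 6.67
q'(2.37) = 6.24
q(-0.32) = -2.88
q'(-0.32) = 0.86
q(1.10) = 0.36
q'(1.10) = 3.70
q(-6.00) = 24.50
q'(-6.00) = -10.50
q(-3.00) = 2.00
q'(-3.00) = -4.50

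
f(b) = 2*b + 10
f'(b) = 2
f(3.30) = 16.60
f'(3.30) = 2.00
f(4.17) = 18.34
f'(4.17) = 2.00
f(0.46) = 10.92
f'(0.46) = 2.00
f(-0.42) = 9.16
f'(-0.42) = 2.00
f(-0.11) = 9.78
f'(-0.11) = 2.00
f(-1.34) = 7.32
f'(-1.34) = 2.00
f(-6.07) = -2.14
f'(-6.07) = 2.00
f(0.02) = 10.04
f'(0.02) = 2.00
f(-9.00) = -8.00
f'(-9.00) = 2.00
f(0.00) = 10.00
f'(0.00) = 2.00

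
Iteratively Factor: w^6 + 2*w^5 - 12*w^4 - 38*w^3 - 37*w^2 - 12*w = (w + 1)*(w^5 + w^4 - 13*w^3 - 25*w^2 - 12*w) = (w - 4)*(w + 1)*(w^4 + 5*w^3 + 7*w^2 + 3*w) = (w - 4)*(w + 1)^2*(w^3 + 4*w^2 + 3*w) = w*(w - 4)*(w + 1)^2*(w^2 + 4*w + 3) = w*(w - 4)*(w + 1)^2*(w + 3)*(w + 1)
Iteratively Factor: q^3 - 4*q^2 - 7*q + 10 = (q - 1)*(q^2 - 3*q - 10) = (q - 5)*(q - 1)*(q + 2)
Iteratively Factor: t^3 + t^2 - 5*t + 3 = (t + 3)*(t^2 - 2*t + 1) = (t - 1)*(t + 3)*(t - 1)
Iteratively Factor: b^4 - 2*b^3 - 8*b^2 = (b)*(b^3 - 2*b^2 - 8*b) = b*(b + 2)*(b^2 - 4*b) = b^2*(b + 2)*(b - 4)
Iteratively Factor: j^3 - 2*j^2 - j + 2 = (j + 1)*(j^2 - 3*j + 2) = (j - 2)*(j + 1)*(j - 1)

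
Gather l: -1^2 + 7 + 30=36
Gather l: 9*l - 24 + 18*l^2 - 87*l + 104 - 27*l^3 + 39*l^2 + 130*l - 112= -27*l^3 + 57*l^2 + 52*l - 32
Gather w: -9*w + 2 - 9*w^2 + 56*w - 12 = -9*w^2 + 47*w - 10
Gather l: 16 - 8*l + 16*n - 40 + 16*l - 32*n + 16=8*l - 16*n - 8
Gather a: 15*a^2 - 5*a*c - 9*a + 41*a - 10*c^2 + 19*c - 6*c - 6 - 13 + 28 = 15*a^2 + a*(32 - 5*c) - 10*c^2 + 13*c + 9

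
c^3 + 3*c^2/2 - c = c*(c - 1/2)*(c + 2)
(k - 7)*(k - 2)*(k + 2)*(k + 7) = k^4 - 53*k^2 + 196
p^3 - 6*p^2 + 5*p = p*(p - 5)*(p - 1)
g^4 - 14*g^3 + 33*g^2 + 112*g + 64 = (g - 8)^2*(g + 1)^2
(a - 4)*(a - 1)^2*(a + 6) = a^4 - 27*a^2 + 50*a - 24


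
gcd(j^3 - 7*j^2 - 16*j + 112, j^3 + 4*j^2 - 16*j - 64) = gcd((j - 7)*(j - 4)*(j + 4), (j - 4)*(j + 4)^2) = j^2 - 16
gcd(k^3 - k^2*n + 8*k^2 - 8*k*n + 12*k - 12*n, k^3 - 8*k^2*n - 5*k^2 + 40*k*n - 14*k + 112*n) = k + 2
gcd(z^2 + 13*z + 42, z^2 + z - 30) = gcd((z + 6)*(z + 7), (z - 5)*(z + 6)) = z + 6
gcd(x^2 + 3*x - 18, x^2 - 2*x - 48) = x + 6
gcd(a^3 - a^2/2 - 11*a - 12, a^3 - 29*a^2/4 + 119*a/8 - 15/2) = a - 4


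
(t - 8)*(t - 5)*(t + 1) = t^3 - 12*t^2 + 27*t + 40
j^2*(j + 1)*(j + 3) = j^4 + 4*j^3 + 3*j^2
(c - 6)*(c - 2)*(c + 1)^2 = c^4 - 6*c^3 - 3*c^2 + 16*c + 12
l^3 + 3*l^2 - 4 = (l - 1)*(l + 2)^2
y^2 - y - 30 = (y - 6)*(y + 5)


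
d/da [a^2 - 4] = 2*a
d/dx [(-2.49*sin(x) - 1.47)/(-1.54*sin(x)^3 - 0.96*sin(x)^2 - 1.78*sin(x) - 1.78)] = (-7.6692*sin(x)^3 - 9.1818*sin(x)^2 - 2.8224*sin(x) + 1.8156)*cos(x)/(2.3716*sin(x)^6 + 2.9568*sin(x)^5 + 6.404*sin(x)^4 + 8.9*sin(x)^3 + 6.586*sin(x)^2 + 6.3368*sin(x) + 3.1684)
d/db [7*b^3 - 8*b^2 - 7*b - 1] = 21*b^2 - 16*b - 7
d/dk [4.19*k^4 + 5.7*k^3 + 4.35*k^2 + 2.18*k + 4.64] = 16.76*k^3 + 17.1*k^2 + 8.7*k + 2.18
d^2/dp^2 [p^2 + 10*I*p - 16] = 2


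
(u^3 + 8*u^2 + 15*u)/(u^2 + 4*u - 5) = u*(u + 3)/(u - 1)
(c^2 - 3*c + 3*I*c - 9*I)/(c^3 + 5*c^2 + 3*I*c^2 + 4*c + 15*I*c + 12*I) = (c - 3)/(c^2 + 5*c + 4)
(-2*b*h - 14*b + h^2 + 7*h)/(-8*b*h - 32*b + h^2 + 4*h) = (2*b*h + 14*b - h^2 - 7*h)/(8*b*h + 32*b - h^2 - 4*h)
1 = 1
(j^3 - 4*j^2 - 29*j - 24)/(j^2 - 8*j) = j + 4 + 3/j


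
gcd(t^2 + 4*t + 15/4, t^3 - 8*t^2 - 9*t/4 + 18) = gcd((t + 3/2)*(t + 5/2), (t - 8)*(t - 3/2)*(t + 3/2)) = t + 3/2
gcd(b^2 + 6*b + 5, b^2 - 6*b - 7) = b + 1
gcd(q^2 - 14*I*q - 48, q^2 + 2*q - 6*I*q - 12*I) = q - 6*I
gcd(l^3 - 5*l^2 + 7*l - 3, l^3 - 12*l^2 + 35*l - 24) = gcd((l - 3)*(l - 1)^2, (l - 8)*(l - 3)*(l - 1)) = l^2 - 4*l + 3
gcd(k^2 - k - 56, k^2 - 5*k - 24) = k - 8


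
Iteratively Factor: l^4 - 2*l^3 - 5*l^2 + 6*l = (l)*(l^3 - 2*l^2 - 5*l + 6) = l*(l + 2)*(l^2 - 4*l + 3) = l*(l - 1)*(l + 2)*(l - 3)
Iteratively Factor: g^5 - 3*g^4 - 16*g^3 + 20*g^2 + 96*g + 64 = (g - 4)*(g^4 + g^3 - 12*g^2 - 28*g - 16) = (g - 4)*(g + 2)*(g^3 - g^2 - 10*g - 8) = (g - 4)*(g + 1)*(g + 2)*(g^2 - 2*g - 8) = (g - 4)^2*(g + 1)*(g + 2)*(g + 2)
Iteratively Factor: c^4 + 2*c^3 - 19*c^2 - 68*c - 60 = (c + 3)*(c^3 - c^2 - 16*c - 20) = (c + 2)*(c + 3)*(c^2 - 3*c - 10) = (c - 5)*(c + 2)*(c + 3)*(c + 2)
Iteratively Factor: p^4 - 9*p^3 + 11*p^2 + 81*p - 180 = (p - 5)*(p^3 - 4*p^2 - 9*p + 36) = (p - 5)*(p - 3)*(p^2 - p - 12) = (p - 5)*(p - 3)*(p + 3)*(p - 4)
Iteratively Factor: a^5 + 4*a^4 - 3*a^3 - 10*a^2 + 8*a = (a + 2)*(a^4 + 2*a^3 - 7*a^2 + 4*a) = (a - 1)*(a + 2)*(a^3 + 3*a^2 - 4*a) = a*(a - 1)*(a + 2)*(a^2 + 3*a - 4) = a*(a - 1)^2*(a + 2)*(a + 4)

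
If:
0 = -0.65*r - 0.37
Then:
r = -0.57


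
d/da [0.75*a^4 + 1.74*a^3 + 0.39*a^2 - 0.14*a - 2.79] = 3.0*a^3 + 5.22*a^2 + 0.78*a - 0.14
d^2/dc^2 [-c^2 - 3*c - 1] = -2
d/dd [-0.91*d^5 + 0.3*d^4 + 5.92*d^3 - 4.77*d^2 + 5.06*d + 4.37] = -4.55*d^4 + 1.2*d^3 + 17.76*d^2 - 9.54*d + 5.06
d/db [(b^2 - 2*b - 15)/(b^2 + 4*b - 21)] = 6*(b^2 - 2*b + 17)/(b^4 + 8*b^3 - 26*b^2 - 168*b + 441)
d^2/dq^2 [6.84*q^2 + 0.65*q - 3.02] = 13.6800000000000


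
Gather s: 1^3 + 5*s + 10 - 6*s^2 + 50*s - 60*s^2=-66*s^2 + 55*s + 11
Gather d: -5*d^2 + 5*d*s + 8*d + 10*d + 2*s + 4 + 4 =-5*d^2 + d*(5*s + 18) + 2*s + 8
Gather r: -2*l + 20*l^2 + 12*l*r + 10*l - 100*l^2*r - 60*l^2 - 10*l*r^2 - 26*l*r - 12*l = -40*l^2 - 10*l*r^2 - 4*l + r*(-100*l^2 - 14*l)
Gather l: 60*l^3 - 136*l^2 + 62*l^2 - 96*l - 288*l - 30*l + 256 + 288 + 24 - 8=60*l^3 - 74*l^2 - 414*l + 560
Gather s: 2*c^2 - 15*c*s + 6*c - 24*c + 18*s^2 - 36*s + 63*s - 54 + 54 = 2*c^2 - 18*c + 18*s^2 + s*(27 - 15*c)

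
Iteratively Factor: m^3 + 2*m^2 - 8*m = (m - 2)*(m^2 + 4*m) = (m - 2)*(m + 4)*(m)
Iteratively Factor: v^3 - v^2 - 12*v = (v - 4)*(v^2 + 3*v) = v*(v - 4)*(v + 3)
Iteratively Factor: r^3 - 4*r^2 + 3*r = (r)*(r^2 - 4*r + 3) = r*(r - 1)*(r - 3)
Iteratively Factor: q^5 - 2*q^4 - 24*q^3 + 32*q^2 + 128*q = (q + 4)*(q^4 - 6*q^3 + 32*q) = (q - 4)*(q + 4)*(q^3 - 2*q^2 - 8*q) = (q - 4)^2*(q + 4)*(q^2 + 2*q) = (q - 4)^2*(q + 2)*(q + 4)*(q)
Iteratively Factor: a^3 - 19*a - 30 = (a - 5)*(a^2 + 5*a + 6) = (a - 5)*(a + 3)*(a + 2)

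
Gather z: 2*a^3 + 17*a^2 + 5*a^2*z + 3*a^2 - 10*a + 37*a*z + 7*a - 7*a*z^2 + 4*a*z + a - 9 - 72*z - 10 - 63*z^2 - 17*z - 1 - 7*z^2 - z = 2*a^3 + 20*a^2 - 2*a + z^2*(-7*a - 70) + z*(5*a^2 + 41*a - 90) - 20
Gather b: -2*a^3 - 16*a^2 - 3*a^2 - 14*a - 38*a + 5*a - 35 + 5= -2*a^3 - 19*a^2 - 47*a - 30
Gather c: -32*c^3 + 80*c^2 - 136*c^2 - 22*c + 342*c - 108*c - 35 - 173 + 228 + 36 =-32*c^3 - 56*c^2 + 212*c + 56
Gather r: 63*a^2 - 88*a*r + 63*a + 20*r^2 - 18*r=63*a^2 + 63*a + 20*r^2 + r*(-88*a - 18)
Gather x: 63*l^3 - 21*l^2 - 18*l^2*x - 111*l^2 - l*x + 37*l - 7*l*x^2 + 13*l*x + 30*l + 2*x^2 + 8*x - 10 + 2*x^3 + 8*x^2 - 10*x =63*l^3 - 132*l^2 + 67*l + 2*x^3 + x^2*(10 - 7*l) + x*(-18*l^2 + 12*l - 2) - 10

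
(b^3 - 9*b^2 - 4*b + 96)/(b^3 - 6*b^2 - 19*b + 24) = (b - 4)/(b - 1)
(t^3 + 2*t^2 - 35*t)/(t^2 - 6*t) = (t^2 + 2*t - 35)/(t - 6)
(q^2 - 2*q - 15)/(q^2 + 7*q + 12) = (q - 5)/(q + 4)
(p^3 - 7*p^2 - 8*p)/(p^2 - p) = (p^2 - 7*p - 8)/(p - 1)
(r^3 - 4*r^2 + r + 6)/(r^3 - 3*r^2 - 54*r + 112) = (r^2 - 2*r - 3)/(r^2 - r - 56)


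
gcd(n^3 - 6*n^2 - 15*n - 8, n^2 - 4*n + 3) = 1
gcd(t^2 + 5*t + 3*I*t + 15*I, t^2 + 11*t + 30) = t + 5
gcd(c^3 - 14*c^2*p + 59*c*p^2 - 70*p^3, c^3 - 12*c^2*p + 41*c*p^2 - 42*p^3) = c^2 - 9*c*p + 14*p^2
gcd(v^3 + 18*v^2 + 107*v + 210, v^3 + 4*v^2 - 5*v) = v + 5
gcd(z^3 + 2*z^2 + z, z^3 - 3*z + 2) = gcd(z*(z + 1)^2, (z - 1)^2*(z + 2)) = 1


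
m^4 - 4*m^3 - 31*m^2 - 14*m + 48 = (m - 8)*(m - 1)*(m + 2)*(m + 3)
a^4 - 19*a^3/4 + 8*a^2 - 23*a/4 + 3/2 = (a - 2)*(a - 1)^2*(a - 3/4)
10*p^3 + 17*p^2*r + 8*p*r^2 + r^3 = (p + r)*(2*p + r)*(5*p + r)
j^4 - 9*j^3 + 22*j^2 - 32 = (j - 4)^2*(j - 2)*(j + 1)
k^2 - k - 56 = (k - 8)*(k + 7)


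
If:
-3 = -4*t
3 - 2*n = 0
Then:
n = 3/2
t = 3/4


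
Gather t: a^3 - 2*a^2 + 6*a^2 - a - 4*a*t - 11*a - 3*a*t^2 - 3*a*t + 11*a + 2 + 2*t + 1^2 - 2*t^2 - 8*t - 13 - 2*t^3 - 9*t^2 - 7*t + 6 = a^3 + 4*a^2 - a - 2*t^3 + t^2*(-3*a - 11) + t*(-7*a - 13) - 4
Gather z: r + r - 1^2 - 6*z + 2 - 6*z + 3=2*r - 12*z + 4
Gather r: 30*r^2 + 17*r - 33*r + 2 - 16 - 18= 30*r^2 - 16*r - 32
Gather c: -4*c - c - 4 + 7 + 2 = 5 - 5*c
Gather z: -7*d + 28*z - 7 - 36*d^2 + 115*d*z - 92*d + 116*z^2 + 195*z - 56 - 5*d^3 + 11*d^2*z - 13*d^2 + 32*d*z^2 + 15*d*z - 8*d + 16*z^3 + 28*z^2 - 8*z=-5*d^3 - 49*d^2 - 107*d + 16*z^3 + z^2*(32*d + 144) + z*(11*d^2 + 130*d + 215) - 63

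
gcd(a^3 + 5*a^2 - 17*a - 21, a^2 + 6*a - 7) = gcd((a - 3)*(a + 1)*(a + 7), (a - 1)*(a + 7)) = a + 7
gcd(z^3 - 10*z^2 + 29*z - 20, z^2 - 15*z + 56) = 1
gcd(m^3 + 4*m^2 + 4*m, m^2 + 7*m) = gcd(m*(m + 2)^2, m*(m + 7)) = m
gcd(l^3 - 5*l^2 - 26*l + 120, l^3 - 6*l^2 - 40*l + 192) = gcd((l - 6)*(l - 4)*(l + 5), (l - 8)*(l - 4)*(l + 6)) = l - 4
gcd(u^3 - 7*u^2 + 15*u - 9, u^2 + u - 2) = u - 1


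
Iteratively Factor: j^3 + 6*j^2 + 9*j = (j)*(j^2 + 6*j + 9) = j*(j + 3)*(j + 3)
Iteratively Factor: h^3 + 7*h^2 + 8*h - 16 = (h + 4)*(h^2 + 3*h - 4) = (h + 4)^2*(h - 1)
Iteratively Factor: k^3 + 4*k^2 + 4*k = (k + 2)*(k^2 + 2*k) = k*(k + 2)*(k + 2)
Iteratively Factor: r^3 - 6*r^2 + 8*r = (r - 4)*(r^2 - 2*r) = (r - 4)*(r - 2)*(r)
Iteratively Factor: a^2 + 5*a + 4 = (a + 4)*(a + 1)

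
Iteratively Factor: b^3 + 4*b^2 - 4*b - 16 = (b - 2)*(b^2 + 6*b + 8) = (b - 2)*(b + 4)*(b + 2)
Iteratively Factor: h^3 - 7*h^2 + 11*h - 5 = (h - 1)*(h^2 - 6*h + 5) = (h - 1)^2*(h - 5)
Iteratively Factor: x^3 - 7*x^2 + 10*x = (x - 2)*(x^2 - 5*x) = (x - 5)*(x - 2)*(x)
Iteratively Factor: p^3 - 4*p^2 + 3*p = (p - 3)*(p^2 - p) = (p - 3)*(p - 1)*(p)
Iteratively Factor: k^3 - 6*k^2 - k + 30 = (k - 5)*(k^2 - k - 6) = (k - 5)*(k - 3)*(k + 2)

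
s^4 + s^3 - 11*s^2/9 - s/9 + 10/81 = (s - 2/3)*(s - 1/3)*(s + 1/3)*(s + 5/3)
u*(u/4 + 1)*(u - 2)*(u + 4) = u^4/4 + 3*u^3/2 - 8*u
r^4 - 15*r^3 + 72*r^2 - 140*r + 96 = (r - 8)*(r - 3)*(r - 2)^2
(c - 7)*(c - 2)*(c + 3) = c^3 - 6*c^2 - 13*c + 42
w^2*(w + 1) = w^3 + w^2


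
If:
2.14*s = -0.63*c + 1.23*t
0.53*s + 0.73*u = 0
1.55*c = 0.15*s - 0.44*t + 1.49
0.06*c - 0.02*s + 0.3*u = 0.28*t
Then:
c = 0.87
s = -0.10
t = 0.27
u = 0.07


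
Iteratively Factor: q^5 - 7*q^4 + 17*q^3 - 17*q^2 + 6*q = (q)*(q^4 - 7*q^3 + 17*q^2 - 17*q + 6) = q*(q - 2)*(q^3 - 5*q^2 + 7*q - 3) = q*(q - 3)*(q - 2)*(q^2 - 2*q + 1) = q*(q - 3)*(q - 2)*(q - 1)*(q - 1)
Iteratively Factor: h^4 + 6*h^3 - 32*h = (h - 2)*(h^3 + 8*h^2 + 16*h) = (h - 2)*(h + 4)*(h^2 + 4*h) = h*(h - 2)*(h + 4)*(h + 4)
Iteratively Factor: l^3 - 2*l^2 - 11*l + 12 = (l - 4)*(l^2 + 2*l - 3) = (l - 4)*(l + 3)*(l - 1)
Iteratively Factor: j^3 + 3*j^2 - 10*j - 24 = (j + 4)*(j^2 - j - 6) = (j - 3)*(j + 4)*(j + 2)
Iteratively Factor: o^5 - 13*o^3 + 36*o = (o)*(o^4 - 13*o^2 + 36) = o*(o + 3)*(o^3 - 3*o^2 - 4*o + 12) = o*(o - 2)*(o + 3)*(o^2 - o - 6) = o*(o - 3)*(o - 2)*(o + 3)*(o + 2)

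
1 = 1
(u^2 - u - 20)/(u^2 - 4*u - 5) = (u + 4)/(u + 1)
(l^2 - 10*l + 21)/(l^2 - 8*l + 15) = (l - 7)/(l - 5)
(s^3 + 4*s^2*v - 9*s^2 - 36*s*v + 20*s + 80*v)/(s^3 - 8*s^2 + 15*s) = (s^2 + 4*s*v - 4*s - 16*v)/(s*(s - 3))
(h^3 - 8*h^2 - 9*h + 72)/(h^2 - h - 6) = (h^2 - 5*h - 24)/(h + 2)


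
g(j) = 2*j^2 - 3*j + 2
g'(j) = 4*j - 3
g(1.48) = 1.94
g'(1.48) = 2.92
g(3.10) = 11.92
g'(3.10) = 9.40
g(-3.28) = 33.36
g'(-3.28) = -16.12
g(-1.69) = 12.78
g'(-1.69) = -9.76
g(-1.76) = 13.48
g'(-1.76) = -10.04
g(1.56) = 2.19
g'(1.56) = 3.24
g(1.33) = 1.55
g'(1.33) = 2.32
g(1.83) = 3.21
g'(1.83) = 4.32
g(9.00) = 137.00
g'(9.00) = 33.00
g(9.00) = 137.00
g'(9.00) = 33.00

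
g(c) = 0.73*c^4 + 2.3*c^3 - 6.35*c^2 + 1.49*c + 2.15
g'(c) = 2.92*c^3 + 6.9*c^2 - 12.7*c + 1.49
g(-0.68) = -2.37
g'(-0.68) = 12.40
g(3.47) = 132.80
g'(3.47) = 162.51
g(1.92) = 7.80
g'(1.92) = 23.21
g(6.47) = 1648.11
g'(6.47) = 999.01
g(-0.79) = -3.84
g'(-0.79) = 14.39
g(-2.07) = -35.14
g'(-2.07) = 31.45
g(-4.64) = -32.87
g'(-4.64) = -82.73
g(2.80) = 51.90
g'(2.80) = 84.13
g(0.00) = 2.15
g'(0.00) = 1.49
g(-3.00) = -62.44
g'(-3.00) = 22.85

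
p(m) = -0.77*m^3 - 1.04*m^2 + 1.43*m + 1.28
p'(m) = -2.31*m^2 - 2.08*m + 1.43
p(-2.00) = 0.42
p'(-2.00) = -3.65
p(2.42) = -12.26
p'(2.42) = -17.13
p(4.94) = -109.86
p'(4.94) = -65.22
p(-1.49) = -0.61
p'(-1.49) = -0.60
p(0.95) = 1.04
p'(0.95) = -2.63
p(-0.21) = 0.94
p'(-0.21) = 1.76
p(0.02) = 1.31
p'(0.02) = 1.39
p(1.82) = -4.20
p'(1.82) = -10.01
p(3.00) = -24.58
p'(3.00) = -25.60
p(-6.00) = 121.58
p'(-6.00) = -69.25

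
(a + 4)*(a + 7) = a^2 + 11*a + 28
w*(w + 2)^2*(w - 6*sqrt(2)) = w^4 - 6*sqrt(2)*w^3 + 4*w^3 - 24*sqrt(2)*w^2 + 4*w^2 - 24*sqrt(2)*w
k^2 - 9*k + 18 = (k - 6)*(k - 3)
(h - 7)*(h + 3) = h^2 - 4*h - 21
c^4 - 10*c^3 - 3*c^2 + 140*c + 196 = (c - 7)^2*(c + 2)^2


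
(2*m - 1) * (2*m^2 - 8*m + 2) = 4*m^3 - 18*m^2 + 12*m - 2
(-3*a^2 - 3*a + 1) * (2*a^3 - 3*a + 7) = -6*a^5 - 6*a^4 + 11*a^3 - 12*a^2 - 24*a + 7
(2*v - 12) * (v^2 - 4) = 2*v^3 - 12*v^2 - 8*v + 48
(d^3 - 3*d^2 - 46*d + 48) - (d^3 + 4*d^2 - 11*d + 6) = -7*d^2 - 35*d + 42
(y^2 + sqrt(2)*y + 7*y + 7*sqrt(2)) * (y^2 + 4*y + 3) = y^4 + sqrt(2)*y^3 + 11*y^3 + 11*sqrt(2)*y^2 + 31*y^2 + 21*y + 31*sqrt(2)*y + 21*sqrt(2)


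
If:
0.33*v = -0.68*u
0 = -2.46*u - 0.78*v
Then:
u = 0.00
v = 0.00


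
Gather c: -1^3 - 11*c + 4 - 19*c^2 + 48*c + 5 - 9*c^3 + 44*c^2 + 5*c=-9*c^3 + 25*c^2 + 42*c + 8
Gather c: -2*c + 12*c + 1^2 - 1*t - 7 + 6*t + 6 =10*c + 5*t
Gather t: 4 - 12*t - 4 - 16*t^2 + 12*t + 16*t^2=0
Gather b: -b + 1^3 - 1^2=-b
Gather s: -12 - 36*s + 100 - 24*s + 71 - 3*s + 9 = 168 - 63*s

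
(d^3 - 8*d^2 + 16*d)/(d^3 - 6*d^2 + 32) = d/(d + 2)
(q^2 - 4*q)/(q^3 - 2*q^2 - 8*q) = 1/(q + 2)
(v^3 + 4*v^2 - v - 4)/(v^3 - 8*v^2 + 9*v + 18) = (v^2 + 3*v - 4)/(v^2 - 9*v + 18)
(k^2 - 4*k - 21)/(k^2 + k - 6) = (k - 7)/(k - 2)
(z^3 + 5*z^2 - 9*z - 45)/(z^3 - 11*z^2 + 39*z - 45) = (z^2 + 8*z + 15)/(z^2 - 8*z + 15)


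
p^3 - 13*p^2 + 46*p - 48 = (p - 8)*(p - 3)*(p - 2)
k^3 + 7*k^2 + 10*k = k*(k + 2)*(k + 5)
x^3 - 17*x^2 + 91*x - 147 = (x - 7)^2*(x - 3)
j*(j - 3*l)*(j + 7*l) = j^3 + 4*j^2*l - 21*j*l^2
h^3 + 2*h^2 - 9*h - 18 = (h - 3)*(h + 2)*(h + 3)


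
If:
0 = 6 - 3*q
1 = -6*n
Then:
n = -1/6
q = 2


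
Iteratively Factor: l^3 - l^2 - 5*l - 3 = (l + 1)*(l^2 - 2*l - 3) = (l + 1)^2*(l - 3)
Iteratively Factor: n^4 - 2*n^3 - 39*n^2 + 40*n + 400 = (n - 5)*(n^3 + 3*n^2 - 24*n - 80) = (n - 5)*(n + 4)*(n^2 - n - 20) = (n - 5)^2*(n + 4)*(n + 4)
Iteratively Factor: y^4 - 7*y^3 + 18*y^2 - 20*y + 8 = (y - 2)*(y^3 - 5*y^2 + 8*y - 4) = (y - 2)*(y - 1)*(y^2 - 4*y + 4) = (y - 2)^2*(y - 1)*(y - 2)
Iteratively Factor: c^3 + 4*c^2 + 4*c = (c + 2)*(c^2 + 2*c) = (c + 2)^2*(c)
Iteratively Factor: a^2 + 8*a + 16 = (a + 4)*(a + 4)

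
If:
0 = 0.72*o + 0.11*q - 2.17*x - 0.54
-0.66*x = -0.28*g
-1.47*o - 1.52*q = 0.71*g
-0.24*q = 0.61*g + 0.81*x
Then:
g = 0.43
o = 1.56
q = -1.71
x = 0.18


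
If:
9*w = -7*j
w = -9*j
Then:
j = 0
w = 0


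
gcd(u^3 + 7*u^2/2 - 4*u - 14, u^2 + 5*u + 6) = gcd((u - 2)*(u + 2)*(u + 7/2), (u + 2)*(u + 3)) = u + 2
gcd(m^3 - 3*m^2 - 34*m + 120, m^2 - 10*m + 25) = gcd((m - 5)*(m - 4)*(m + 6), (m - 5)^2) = m - 5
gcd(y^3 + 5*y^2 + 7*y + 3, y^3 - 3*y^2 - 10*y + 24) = y + 3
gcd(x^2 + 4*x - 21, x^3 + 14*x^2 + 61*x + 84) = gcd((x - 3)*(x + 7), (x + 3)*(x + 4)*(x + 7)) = x + 7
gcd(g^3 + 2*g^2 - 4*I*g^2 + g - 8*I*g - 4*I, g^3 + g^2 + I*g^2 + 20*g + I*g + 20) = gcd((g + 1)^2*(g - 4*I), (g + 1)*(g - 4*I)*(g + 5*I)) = g^2 + g*(1 - 4*I) - 4*I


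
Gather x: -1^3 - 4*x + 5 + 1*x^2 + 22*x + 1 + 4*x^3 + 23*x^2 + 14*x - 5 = 4*x^3 + 24*x^2 + 32*x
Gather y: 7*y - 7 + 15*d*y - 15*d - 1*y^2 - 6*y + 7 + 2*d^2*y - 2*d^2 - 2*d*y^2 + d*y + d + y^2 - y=-2*d^2 - 2*d*y^2 - 14*d + y*(2*d^2 + 16*d)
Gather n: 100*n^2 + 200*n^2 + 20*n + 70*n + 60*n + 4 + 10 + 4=300*n^2 + 150*n + 18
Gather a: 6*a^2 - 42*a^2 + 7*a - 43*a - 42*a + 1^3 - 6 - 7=-36*a^2 - 78*a - 12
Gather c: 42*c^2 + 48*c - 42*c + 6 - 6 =42*c^2 + 6*c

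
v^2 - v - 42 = (v - 7)*(v + 6)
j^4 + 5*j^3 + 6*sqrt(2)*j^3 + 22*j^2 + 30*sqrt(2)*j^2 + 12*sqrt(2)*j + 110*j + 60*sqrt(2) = (j + 5)*(j + sqrt(2))*(j + 2*sqrt(2))*(j + 3*sqrt(2))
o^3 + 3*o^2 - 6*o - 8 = (o - 2)*(o + 1)*(o + 4)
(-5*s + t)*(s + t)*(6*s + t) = -30*s^3 - 29*s^2*t + 2*s*t^2 + t^3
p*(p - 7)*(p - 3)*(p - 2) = p^4 - 12*p^3 + 41*p^2 - 42*p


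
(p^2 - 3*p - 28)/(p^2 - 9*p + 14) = (p + 4)/(p - 2)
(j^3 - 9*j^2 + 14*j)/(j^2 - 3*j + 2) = j*(j - 7)/(j - 1)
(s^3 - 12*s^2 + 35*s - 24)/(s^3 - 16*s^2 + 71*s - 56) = (s - 3)/(s - 7)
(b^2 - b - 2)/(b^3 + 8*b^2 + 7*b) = (b - 2)/(b*(b + 7))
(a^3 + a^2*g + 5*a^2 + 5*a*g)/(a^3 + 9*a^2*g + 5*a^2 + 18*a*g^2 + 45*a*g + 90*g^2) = a*(a + g)/(a^2 + 9*a*g + 18*g^2)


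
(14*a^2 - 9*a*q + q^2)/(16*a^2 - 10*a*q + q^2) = (-7*a + q)/(-8*a + q)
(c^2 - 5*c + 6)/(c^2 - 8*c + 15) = (c - 2)/(c - 5)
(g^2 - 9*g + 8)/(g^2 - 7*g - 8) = (g - 1)/(g + 1)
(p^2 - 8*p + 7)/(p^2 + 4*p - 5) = (p - 7)/(p + 5)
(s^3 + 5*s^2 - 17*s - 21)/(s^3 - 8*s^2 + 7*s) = (s^3 + 5*s^2 - 17*s - 21)/(s*(s^2 - 8*s + 7))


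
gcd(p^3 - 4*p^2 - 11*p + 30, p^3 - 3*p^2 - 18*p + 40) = p^2 - 7*p + 10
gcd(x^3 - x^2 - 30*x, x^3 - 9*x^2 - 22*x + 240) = x^2 - x - 30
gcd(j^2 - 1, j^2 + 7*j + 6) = j + 1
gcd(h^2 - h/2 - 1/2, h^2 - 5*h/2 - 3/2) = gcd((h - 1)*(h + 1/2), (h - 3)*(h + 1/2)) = h + 1/2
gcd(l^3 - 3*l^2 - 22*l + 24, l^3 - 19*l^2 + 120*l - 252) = l - 6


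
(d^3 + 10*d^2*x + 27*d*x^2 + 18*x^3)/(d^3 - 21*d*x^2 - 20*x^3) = (-d^2 - 9*d*x - 18*x^2)/(-d^2 + d*x + 20*x^2)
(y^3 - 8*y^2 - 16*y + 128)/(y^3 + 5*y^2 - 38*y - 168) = (y^2 - 12*y + 32)/(y^2 + y - 42)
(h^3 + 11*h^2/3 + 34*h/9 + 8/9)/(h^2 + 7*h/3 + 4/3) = (3*h^2 + 7*h + 2)/(3*(h + 1))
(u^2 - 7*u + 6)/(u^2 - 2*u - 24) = (u - 1)/(u + 4)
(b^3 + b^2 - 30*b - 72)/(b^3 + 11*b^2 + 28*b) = (b^2 - 3*b - 18)/(b*(b + 7))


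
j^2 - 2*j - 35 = (j - 7)*(j + 5)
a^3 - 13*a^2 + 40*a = a*(a - 8)*(a - 5)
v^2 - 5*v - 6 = (v - 6)*(v + 1)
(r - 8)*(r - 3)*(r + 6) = r^3 - 5*r^2 - 42*r + 144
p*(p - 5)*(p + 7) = p^3 + 2*p^2 - 35*p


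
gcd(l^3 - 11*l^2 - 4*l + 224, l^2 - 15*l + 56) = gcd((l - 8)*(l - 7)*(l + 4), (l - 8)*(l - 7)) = l^2 - 15*l + 56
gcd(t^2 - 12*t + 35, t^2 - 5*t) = t - 5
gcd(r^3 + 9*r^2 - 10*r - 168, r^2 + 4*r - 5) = 1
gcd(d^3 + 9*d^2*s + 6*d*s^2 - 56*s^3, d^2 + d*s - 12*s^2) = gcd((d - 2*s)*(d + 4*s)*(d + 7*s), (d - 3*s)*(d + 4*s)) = d + 4*s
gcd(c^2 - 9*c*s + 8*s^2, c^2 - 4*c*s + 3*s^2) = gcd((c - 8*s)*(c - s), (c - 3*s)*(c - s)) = -c + s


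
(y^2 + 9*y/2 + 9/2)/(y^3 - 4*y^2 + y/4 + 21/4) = 2*(2*y^2 + 9*y + 9)/(4*y^3 - 16*y^2 + y + 21)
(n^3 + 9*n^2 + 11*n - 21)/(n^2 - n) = n + 10 + 21/n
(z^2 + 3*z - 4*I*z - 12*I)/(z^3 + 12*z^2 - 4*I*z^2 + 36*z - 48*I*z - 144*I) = (z + 3)/(z^2 + 12*z + 36)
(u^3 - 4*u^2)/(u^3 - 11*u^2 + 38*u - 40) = u^2/(u^2 - 7*u + 10)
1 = 1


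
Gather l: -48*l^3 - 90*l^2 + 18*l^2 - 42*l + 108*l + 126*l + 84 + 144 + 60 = -48*l^3 - 72*l^2 + 192*l + 288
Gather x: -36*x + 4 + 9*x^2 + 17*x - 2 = 9*x^2 - 19*x + 2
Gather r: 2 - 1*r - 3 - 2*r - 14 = -3*r - 15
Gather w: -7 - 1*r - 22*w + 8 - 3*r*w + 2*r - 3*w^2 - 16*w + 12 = r - 3*w^2 + w*(-3*r - 38) + 13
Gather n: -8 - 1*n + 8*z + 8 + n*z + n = n*z + 8*z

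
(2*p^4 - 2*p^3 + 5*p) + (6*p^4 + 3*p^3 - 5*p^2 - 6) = 8*p^4 + p^3 - 5*p^2 + 5*p - 6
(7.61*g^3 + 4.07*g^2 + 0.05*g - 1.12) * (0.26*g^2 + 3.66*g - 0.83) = 1.9786*g^5 + 28.9108*g^4 + 8.5929*g^3 - 3.4863*g^2 - 4.1407*g + 0.9296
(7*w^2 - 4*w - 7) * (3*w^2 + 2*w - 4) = 21*w^4 + 2*w^3 - 57*w^2 + 2*w + 28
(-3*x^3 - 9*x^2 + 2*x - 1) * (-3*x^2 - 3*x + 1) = 9*x^5 + 36*x^4 + 18*x^3 - 12*x^2 + 5*x - 1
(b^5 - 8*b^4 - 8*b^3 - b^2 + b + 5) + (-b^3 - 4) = b^5 - 8*b^4 - 9*b^3 - b^2 + b + 1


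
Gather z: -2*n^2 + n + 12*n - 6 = -2*n^2 + 13*n - 6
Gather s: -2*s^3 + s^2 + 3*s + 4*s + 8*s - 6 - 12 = -2*s^3 + s^2 + 15*s - 18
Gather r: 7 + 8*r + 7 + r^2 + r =r^2 + 9*r + 14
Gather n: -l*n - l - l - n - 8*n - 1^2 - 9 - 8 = -2*l + n*(-l - 9) - 18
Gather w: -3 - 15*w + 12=9 - 15*w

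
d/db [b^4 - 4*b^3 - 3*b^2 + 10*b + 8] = 4*b^3 - 12*b^2 - 6*b + 10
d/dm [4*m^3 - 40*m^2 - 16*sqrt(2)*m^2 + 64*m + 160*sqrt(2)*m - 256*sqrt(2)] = 12*m^2 - 80*m - 32*sqrt(2)*m + 64 + 160*sqrt(2)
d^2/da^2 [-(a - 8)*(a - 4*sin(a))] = 2*(16 - 2*a)*sin(a) + 8*cos(a) - 2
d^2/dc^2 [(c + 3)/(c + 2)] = 2/(c + 2)^3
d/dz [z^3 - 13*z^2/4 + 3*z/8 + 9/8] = 3*z^2 - 13*z/2 + 3/8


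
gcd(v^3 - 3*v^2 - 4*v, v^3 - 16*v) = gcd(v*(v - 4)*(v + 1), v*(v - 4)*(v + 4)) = v^2 - 4*v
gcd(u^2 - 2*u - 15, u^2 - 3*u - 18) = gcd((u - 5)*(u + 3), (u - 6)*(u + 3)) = u + 3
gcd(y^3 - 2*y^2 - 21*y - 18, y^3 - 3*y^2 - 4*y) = y + 1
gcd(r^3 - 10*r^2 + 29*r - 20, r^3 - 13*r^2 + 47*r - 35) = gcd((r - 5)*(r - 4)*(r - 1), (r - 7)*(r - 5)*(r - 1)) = r^2 - 6*r + 5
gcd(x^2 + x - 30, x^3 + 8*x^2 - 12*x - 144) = x + 6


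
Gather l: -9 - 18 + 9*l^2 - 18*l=9*l^2 - 18*l - 27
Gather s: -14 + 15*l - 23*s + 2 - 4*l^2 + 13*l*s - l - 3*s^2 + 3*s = -4*l^2 + 14*l - 3*s^2 + s*(13*l - 20) - 12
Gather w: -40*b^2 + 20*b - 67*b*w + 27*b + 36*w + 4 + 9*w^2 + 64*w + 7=-40*b^2 + 47*b + 9*w^2 + w*(100 - 67*b) + 11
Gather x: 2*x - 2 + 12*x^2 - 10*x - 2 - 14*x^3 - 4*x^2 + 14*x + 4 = -14*x^3 + 8*x^2 + 6*x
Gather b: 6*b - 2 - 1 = 6*b - 3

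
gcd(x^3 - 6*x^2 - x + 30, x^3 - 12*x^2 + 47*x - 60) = x^2 - 8*x + 15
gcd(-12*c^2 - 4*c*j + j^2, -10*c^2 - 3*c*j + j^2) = 2*c + j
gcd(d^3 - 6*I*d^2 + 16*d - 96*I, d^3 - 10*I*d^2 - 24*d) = d^2 - 10*I*d - 24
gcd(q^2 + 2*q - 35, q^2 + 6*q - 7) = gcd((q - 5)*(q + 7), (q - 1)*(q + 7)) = q + 7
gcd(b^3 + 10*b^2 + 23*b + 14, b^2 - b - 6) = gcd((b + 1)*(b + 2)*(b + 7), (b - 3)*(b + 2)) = b + 2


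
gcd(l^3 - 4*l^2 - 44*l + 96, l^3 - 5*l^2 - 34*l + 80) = l^2 - 10*l + 16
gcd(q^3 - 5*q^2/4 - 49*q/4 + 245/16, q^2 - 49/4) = q^2 - 49/4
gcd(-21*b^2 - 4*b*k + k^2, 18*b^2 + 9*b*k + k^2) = 3*b + k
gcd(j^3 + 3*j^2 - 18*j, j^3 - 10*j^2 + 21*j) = j^2 - 3*j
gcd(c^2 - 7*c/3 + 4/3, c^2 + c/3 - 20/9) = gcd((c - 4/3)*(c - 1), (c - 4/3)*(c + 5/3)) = c - 4/3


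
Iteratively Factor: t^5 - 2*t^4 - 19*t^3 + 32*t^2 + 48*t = (t + 4)*(t^4 - 6*t^3 + 5*t^2 + 12*t) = (t - 3)*(t + 4)*(t^3 - 3*t^2 - 4*t) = t*(t - 3)*(t + 4)*(t^2 - 3*t - 4) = t*(t - 3)*(t + 1)*(t + 4)*(t - 4)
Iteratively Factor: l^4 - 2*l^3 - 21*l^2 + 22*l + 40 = (l - 2)*(l^3 - 21*l - 20) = (l - 2)*(l + 4)*(l^2 - 4*l - 5) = (l - 5)*(l - 2)*(l + 4)*(l + 1)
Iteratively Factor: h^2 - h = (h - 1)*(h)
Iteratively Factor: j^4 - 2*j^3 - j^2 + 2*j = (j - 2)*(j^3 - j) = (j - 2)*(j + 1)*(j^2 - j) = j*(j - 2)*(j + 1)*(j - 1)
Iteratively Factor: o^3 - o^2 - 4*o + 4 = (o + 2)*(o^2 - 3*o + 2) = (o - 2)*(o + 2)*(o - 1)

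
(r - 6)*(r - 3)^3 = r^4 - 15*r^3 + 81*r^2 - 189*r + 162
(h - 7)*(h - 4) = h^2 - 11*h + 28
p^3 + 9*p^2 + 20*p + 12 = (p + 1)*(p + 2)*(p + 6)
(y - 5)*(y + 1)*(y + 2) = y^3 - 2*y^2 - 13*y - 10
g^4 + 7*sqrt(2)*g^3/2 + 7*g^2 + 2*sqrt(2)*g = g*(g + sqrt(2)/2)*(g + sqrt(2))*(g + 2*sqrt(2))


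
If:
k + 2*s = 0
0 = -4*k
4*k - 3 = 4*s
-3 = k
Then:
No Solution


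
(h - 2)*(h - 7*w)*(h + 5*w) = h^3 - 2*h^2*w - 2*h^2 - 35*h*w^2 + 4*h*w + 70*w^2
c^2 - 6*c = c*(c - 6)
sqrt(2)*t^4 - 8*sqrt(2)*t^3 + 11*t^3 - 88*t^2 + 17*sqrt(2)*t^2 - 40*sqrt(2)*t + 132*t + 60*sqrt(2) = (t - 6)*(t - 2)*(t + 5*sqrt(2))*(sqrt(2)*t + 1)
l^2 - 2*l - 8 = (l - 4)*(l + 2)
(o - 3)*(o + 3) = o^2 - 9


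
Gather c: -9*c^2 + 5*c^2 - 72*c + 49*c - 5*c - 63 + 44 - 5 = -4*c^2 - 28*c - 24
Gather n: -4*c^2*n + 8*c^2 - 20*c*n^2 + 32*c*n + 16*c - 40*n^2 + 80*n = 8*c^2 + 16*c + n^2*(-20*c - 40) + n*(-4*c^2 + 32*c + 80)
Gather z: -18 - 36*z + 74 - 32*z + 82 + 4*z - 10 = 128 - 64*z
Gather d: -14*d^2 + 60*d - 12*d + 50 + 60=-14*d^2 + 48*d + 110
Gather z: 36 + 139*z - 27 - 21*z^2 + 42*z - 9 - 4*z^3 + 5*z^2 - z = -4*z^3 - 16*z^2 + 180*z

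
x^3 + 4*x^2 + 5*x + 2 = (x + 1)^2*(x + 2)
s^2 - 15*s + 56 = (s - 8)*(s - 7)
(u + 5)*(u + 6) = u^2 + 11*u + 30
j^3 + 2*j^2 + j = j*(j + 1)^2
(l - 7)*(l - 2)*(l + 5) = l^3 - 4*l^2 - 31*l + 70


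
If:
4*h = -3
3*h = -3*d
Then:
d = 3/4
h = -3/4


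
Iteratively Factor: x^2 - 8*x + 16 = (x - 4)*(x - 4)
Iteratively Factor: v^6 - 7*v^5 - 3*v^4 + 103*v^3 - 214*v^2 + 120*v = (v - 3)*(v^5 - 4*v^4 - 15*v^3 + 58*v^2 - 40*v) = (v - 5)*(v - 3)*(v^4 + v^3 - 10*v^2 + 8*v) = v*(v - 5)*(v - 3)*(v^3 + v^2 - 10*v + 8) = v*(v - 5)*(v - 3)*(v - 1)*(v^2 + 2*v - 8) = v*(v - 5)*(v - 3)*(v - 2)*(v - 1)*(v + 4)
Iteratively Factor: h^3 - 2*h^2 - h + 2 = (h - 2)*(h^2 - 1) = (h - 2)*(h + 1)*(h - 1)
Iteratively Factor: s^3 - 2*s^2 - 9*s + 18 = (s - 3)*(s^2 + s - 6) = (s - 3)*(s - 2)*(s + 3)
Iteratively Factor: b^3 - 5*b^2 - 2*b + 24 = (b - 4)*(b^2 - b - 6) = (b - 4)*(b - 3)*(b + 2)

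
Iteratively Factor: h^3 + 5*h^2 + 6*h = (h)*(h^2 + 5*h + 6) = h*(h + 3)*(h + 2)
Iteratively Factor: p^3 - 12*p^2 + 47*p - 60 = (p - 3)*(p^2 - 9*p + 20) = (p - 4)*(p - 3)*(p - 5)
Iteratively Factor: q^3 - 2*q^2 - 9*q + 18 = (q + 3)*(q^2 - 5*q + 6) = (q - 3)*(q + 3)*(q - 2)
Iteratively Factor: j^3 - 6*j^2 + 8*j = (j)*(j^2 - 6*j + 8) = j*(j - 4)*(j - 2)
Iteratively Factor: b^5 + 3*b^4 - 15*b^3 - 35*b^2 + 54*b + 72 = (b + 3)*(b^4 - 15*b^2 + 10*b + 24) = (b + 3)*(b + 4)*(b^3 - 4*b^2 + b + 6) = (b + 1)*(b + 3)*(b + 4)*(b^2 - 5*b + 6) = (b - 2)*(b + 1)*(b + 3)*(b + 4)*(b - 3)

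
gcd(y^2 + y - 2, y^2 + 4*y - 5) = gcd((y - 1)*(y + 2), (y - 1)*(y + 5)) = y - 1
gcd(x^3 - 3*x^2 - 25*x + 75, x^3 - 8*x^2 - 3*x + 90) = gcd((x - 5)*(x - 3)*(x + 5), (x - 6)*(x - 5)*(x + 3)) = x - 5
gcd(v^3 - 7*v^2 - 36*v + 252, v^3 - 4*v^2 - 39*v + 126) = v^2 - v - 42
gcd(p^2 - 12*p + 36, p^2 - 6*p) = p - 6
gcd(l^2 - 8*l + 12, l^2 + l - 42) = l - 6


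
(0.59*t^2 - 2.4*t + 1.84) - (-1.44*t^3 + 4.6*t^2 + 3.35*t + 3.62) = 1.44*t^3 - 4.01*t^2 - 5.75*t - 1.78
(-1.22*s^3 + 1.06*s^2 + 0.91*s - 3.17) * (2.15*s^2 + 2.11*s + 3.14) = -2.623*s^5 - 0.2952*s^4 + 0.3623*s^3 - 1.567*s^2 - 3.8313*s - 9.9538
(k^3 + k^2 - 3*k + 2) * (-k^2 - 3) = -k^5 - k^4 - 5*k^2 + 9*k - 6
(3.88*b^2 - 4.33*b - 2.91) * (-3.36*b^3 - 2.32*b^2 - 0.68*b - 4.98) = -13.0368*b^5 + 5.5472*b^4 + 17.1848*b^3 - 9.6268*b^2 + 23.5422*b + 14.4918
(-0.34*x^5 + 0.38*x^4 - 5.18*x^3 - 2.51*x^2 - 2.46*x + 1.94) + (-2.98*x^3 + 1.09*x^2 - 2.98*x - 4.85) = -0.34*x^5 + 0.38*x^4 - 8.16*x^3 - 1.42*x^2 - 5.44*x - 2.91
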